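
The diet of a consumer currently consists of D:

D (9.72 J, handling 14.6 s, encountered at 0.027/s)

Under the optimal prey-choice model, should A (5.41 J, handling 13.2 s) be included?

Yes

Intake rate on the current diet: R = (0.027×9.72) / (1 + 0.027×14.6) = 0.2624/1.394 = 0.1882 J/s.
Profitability of A: 5.41/13.2 = 0.4098 J/s.
Since 0.4098 > R, including A increases the long-run rate.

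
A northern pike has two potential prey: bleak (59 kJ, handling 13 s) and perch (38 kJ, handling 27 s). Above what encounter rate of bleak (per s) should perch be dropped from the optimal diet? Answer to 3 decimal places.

The zero-one rule: include perch iff E₂/h₂ > λE₁/(1+λh₁). Equality gives the switch point.
λE₁h₂ = E₂ + λE₂h₁ ⇒ λ = E₂/(E₁h₂ − E₂h₁) = 38/(1593 − 494) = 0.03458 per s.

0.035 per s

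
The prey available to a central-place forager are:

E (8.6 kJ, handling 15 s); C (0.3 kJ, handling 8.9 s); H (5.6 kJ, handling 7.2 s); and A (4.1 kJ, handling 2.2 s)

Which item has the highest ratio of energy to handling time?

In descending order of E/h:
A: 4.1/2.2 = 1.86 kJ/s
H: 5.6/7.2 = 0.778 kJ/s
E: 8.6/15 = 0.573 kJ/s
C: 0.3/8.9 = 0.0337 kJ/s

A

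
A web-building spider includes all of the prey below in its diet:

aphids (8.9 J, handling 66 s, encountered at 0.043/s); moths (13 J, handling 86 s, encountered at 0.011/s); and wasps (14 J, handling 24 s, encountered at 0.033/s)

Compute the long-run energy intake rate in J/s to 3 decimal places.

R = (0.043×8.9 + 0.011×13 + 0.033×14) / (1 + 0.043×66 + 0.011×86 + 0.033×24) = 0.9877/5.576 = 0.1771 J/s.

0.177 J/s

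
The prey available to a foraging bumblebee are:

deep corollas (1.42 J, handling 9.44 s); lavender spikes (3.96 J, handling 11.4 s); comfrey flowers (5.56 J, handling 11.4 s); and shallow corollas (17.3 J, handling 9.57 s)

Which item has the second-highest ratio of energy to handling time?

comfrey flowers

In descending order of E/h:
shallow corollas: 17.3/9.57 = 1.81 J/s
comfrey flowers: 5.56/11.4 = 0.488 J/s
lavender spikes: 3.96/11.4 = 0.347 J/s
deep corollas: 1.42/9.44 = 0.15 J/s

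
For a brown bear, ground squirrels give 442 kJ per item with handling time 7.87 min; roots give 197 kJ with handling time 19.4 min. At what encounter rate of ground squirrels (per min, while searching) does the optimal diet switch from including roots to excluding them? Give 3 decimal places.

0.028 per min

The zero-one rule: include roots iff E₂/h₂ > λE₁/(1+λh₁). Equality gives the switch point.
λE₁h₂ = E₂ + λE₂h₁ ⇒ λ = E₂/(E₁h₂ − E₂h₁) = 197/(8575 − 1550) = 0.02805 per min.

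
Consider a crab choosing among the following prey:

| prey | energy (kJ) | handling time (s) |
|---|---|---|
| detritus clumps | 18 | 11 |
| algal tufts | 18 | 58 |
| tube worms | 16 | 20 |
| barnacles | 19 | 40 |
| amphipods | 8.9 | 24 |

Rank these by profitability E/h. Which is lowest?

algal tufts

Profitability E/h (kJ/s): detritus clumps = 18/11 = 1.64, algal tufts = 18/58 = 0.31, tube worms = 16/20 = 0.8, barnacles = 19/40 = 0.475, amphipods = 8.9/24 = 0.371.
Ranked: detritus clumps > tube worms > barnacles > amphipods > algal tufts.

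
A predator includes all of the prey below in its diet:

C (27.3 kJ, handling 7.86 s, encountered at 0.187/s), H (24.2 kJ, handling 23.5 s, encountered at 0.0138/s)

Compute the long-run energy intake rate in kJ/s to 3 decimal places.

R = Σλ_iE_i / (1 + Σλ_ih_i)
Numerator: 0.187×27.3 + 0.0138×24.2 = 5.439
Denominator: 1 + 0.187×7.86 + 0.0138×23.5 = 2.794
R = 5.439/2.794 = 1.947 kJ/s

1.947 kJ/s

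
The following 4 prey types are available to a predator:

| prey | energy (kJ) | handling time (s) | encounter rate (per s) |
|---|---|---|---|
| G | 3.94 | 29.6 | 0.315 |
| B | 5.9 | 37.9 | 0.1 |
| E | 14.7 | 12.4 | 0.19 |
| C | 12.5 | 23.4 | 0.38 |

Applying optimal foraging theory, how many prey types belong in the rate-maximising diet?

1

Rank by E/h (kJ/s): E 1.19, C 0.534, B 0.156, G 0.133. Include each in turn until the next type's E/h falls below the running intake rate.
Rate on top 1: 0.8322. C: 0.534 < 0.8322 → exclude; stop.
Optimal diet: E — 1 of 4 types.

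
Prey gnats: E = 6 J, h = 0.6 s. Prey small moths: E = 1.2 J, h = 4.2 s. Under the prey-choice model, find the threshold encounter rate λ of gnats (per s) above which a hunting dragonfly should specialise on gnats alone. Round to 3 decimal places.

0.049 per s

Drop small moths once their profitability E₂/h₂ falls below the rate achievable on gnats alone: E₂/h₂ = λE₁/(1 + λh₁).
Solve for λ: λE₁h₂ = E₂(1 + λh₁) → λ(E₁h₂ − E₂h₁) = E₂ → λ = E₂/(E₁h₂ − E₂h₁).
λ = 1.2/(6×4.2 − 1.2×0.6) = 1.2/24.48 = 0.04902 per s.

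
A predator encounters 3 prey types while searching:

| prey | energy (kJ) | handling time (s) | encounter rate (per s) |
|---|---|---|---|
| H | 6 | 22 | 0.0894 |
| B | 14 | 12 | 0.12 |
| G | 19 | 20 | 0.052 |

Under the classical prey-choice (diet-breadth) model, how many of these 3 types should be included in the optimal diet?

2

E/h in descending order: B 1.17, G 0.95, H 0.273 kJ/s. The optimal diet is the largest prefix of this list for which every included type satisfies E_i/h_i > R on the types above it.
Rate on top 1: 0.6885. G: 0.95 > 0.6885 → include.
Rate on top 2: 0.7667. H: 0.273 < 0.7667 → exclude; stop.
Optimal diet: B, G — 2 of 3 types.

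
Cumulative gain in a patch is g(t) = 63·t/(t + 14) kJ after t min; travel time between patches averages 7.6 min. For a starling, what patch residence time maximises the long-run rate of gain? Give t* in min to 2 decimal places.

Optimal t* satisfies g'(t*) = g(t*)/(T + t*).
g'(t) = 63·14/(t + 14)². Setting 63·14/(t+14)² = 63t/[(t+14)(7.6+t)] gives 14(7.6+t) = t(t+14), so t² = 14×7.6 = 106.4.
t* = √106.4 = 10.32 min.

10.32 min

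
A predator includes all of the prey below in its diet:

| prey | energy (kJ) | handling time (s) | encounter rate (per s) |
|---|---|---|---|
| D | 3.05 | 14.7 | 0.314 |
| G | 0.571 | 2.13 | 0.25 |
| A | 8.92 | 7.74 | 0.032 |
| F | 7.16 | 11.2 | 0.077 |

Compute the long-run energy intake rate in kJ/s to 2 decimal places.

0.27 kJ/s

R = Σλ_iE_i / (1 + Σλ_ih_i)
Numerator: 0.314×3.05 + 0.25×0.571 + 0.032×8.92 + 0.077×7.16 = 1.937
Denominator: 1 + 0.314×14.7 + 0.25×2.13 + 0.032×7.74 + 0.077×11.2 = 7.258
R = 1.937/7.258 = 0.2669 kJ/s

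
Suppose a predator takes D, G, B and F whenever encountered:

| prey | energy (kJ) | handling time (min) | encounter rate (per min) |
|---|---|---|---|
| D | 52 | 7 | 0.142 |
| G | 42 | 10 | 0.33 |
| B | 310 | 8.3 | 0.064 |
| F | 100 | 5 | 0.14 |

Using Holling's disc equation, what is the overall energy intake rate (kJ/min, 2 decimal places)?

8.44 kJ/min

R = (0.142×52 + 0.33×42 + 0.064×310 + 0.14×100) / (1 + 0.142×7 + 0.33×10 + 0.064×8.3 + 0.14×5) = 55.08/6.525 = 8.442 kJ/min.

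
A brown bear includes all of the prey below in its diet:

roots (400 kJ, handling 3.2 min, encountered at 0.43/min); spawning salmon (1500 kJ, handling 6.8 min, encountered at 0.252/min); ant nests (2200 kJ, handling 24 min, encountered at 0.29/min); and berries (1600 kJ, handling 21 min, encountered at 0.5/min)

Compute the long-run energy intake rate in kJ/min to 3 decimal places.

92.252 kJ/min

Energy encountered per unit search time: 0.43×400 + 0.252×1500 + 0.29×2200 + 0.5×1600 = 1988 kJ/min.
Handling time per unit search time: 0.43×3.2 + 0.252×6.8 + 0.29×24 + 0.5×21 = 20.55.
Rate = 1988/(1 + 20.55) = 92.25 kJ/min.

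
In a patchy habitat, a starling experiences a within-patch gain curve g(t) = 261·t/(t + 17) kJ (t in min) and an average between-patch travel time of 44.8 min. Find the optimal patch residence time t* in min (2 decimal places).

Maximise g(t)/(T+t): set derivative to zero → g'(t)(T+t) = g(t).
g'(t) = 261·17/(t + 17)². Setting 261·17/(t+17)² = 261t/[(t+17)(44.8+t)] gives 17(44.8+t) = t(t+17), so t² = 17×44.8 = 761.6.
t* = √761.6 = 27.6 min.

27.60 min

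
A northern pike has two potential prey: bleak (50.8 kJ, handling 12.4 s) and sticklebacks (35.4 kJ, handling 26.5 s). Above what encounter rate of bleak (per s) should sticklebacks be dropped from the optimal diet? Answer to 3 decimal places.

0.039 per s

Drop sticklebacks once their profitability E₂/h₂ falls below the rate achievable on bleak alone: E₂/h₂ = λE₁/(1 + λh₁).
Solve for λ: λE₁h₂ = E₂(1 + λh₁) → λ(E₁h₂ − E₂h₁) = E₂ → λ = E₂/(E₁h₂ − E₂h₁).
λ = 35.4/(50.8×26.5 − 35.4×12.4) = 35.4/907.2 = 0.03902 per s.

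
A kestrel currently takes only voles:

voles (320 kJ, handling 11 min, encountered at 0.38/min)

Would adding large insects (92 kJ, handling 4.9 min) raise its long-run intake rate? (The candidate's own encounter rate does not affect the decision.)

No

Intake rate on the current diet: R = (0.38×320) / (1 + 0.38×11) = 121.6/5.18 = 23.47 kJ/min.
large insects: E/h = 92/4.9 = 18.78 kJ/min.
Since 18.78 < R, time spent handling large insects is better spent searching.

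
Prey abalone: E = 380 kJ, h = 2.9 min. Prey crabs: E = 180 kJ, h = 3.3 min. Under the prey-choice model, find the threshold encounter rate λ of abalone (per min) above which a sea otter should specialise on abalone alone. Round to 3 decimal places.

At the threshold, the rate on abalone alone equals the profitability of crabs: λ·380/(1 + λ·2.9) = 180/3.3 = 54.55.
Rearranging, λ(380 − 54.55×2.9) = 54.55, so λ = 54.55/221.8 = 0.2459 per min.

0.246 per min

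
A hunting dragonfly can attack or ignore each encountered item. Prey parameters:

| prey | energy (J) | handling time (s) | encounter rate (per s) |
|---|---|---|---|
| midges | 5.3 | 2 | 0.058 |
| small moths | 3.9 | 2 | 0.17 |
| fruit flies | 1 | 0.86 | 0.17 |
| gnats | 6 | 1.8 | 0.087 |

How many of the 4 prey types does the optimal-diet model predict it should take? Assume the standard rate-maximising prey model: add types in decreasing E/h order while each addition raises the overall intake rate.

4

Rank by E/h (J/s): gnats 3.33, midges 2.65, small moths 1.95, fruit flies 1.16. Include each in turn until the next type's E/h falls below the running intake rate.
Rate on top 1: 0.4513. midges: 2.65 > 0.4513 → include.
Rate on top 2: 0.6517. small moths: 1.95 > 0.6517 → include.
Rate on top 3: 0.9255. fruit flies: 1.16 > 0.9255 → include.
Optimal diet: gnats, midges, small moths, fruit flies — 4 of 4 types.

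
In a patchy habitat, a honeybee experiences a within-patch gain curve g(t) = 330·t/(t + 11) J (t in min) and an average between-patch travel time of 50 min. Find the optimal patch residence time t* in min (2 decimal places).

23.45 min

Optimal t* satisfies g'(t*) = g(t*)/(T + t*).
g'(t) = 330·11/(t + 11)². Setting 330·11/(t+11)² = 330t/[(t+11)(50+t)] gives 11(50+t) = t(t+11), so t² = 11×50 = 550.
t* = √550 = 23.45 min.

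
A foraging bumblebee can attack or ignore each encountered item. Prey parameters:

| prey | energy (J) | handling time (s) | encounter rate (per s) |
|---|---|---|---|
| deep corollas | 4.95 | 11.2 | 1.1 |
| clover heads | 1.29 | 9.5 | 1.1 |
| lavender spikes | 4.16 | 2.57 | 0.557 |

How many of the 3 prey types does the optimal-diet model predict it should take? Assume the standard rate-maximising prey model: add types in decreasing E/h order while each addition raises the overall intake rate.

Profitabilities (E/h, J/s): lavender spikes 1.62, deep corollas 0.442, clover heads 0.136. Add prey in this order while the next type's profitability exceeds the intake rate on those already taken.
Rate on top 1: 0.953. deep corollas: 0.442 < 0.953 → exclude; stop.
Optimal diet: lavender spikes — 1 of 3 types.

1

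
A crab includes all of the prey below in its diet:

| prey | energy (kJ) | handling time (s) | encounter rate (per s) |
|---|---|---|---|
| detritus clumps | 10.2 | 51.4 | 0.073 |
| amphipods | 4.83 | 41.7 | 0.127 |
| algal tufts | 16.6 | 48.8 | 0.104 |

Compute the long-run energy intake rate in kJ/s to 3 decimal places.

0.204 kJ/s

Energy encountered per unit search time: 0.073×10.2 + 0.127×4.83 + 0.104×16.6 = 3.084 kJ/s.
Handling time per unit search time: 0.073×51.4 + 0.127×41.7 + 0.104×48.8 = 14.12.
Rate = 3.084/(1 + 14.12) = 0.204 kJ/s.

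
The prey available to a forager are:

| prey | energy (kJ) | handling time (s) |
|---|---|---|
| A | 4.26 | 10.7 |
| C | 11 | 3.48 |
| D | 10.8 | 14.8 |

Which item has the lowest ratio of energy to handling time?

Profitability E/h (kJ/s): A = 4.26/10.7 = 0.398, C = 11/3.48 = 3.16, D = 10.8/14.8 = 0.73.
Ranked: C > D > A.

A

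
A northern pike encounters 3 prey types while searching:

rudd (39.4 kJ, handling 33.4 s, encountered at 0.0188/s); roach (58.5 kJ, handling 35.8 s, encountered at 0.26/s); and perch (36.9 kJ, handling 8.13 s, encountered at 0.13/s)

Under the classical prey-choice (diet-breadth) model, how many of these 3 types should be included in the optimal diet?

Rank by E/h (kJ/s): perch 4.54, roach 1.63, rudd 1.18. Include each in turn until the next type's E/h falls below the running intake rate.
Rate on top 1: 2.332. roach: 1.63 < 2.332 → exclude; stop.
Optimal diet: perch — 1 of 3 types.

1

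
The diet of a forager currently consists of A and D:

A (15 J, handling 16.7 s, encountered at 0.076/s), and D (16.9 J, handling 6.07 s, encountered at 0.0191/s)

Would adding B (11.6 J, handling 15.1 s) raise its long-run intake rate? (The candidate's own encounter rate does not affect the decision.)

On A and D alone, R = ΣλE/(1+Σλh) = 1.463/2.385 = 0.6133 J/s.
B: E/h = 11.6/15.1 = 0.7682 J/s.
Since 0.7682 > R, including B increases the long-run rate.

Yes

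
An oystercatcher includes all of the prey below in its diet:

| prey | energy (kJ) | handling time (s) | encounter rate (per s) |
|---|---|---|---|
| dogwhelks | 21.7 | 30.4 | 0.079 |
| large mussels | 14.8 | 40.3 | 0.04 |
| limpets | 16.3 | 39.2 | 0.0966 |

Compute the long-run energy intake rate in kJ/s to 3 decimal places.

R = (0.079×21.7 + 0.04×14.8 + 0.0966×16.3) / (1 + 0.079×30.4 + 0.04×40.3 + 0.0966×39.2) = 3.881/8.8 = 0.441 kJ/s.

0.441 kJ/s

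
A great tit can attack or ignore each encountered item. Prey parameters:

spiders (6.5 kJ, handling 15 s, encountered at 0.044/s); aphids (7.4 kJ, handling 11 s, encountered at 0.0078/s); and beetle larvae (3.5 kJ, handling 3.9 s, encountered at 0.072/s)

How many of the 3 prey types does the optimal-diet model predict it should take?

3

Rank by E/h (kJ/s): beetle larvae 0.897, aphids 0.673, spiders 0.433. Include each in turn until the next type's E/h falls below the running intake rate.
Rate on top 1: 0.1968. aphids: 0.673 > 0.1968 → include.
Rate on top 2: 0.2266. spiders: 0.433 > 0.2266 → include.
Optimal diet: beetle larvae, aphids, spiders — 3 of 3 types.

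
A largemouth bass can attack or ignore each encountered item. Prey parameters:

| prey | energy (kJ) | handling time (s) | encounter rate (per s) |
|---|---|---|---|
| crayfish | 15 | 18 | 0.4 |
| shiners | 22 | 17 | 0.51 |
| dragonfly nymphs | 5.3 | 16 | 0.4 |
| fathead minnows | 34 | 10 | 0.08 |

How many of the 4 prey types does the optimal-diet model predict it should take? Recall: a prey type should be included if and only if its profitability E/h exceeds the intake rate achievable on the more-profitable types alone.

1

Profitabilities (E/h, kJ/s): fathead minnows 3.4, shiners 1.29, crayfish 0.833, dragonfly nymphs 0.331. Add prey in this order while the next type's profitability exceeds the intake rate on those already taken.
Rate on top 1: 1.511. shiners: 1.29 < 1.511 → exclude; stop.
Optimal diet: fathead minnows — 1 of 4 types.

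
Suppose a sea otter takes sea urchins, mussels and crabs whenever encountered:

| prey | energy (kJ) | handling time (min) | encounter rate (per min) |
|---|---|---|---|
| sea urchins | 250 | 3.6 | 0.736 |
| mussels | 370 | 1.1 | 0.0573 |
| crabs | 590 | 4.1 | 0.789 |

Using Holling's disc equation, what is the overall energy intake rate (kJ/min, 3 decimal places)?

Energy encountered per unit search time: 0.736×250 + 0.0573×370 + 0.789×590 = 670.7 kJ/min.
Handling time per unit search time: 0.736×3.6 + 0.0573×1.1 + 0.789×4.1 = 5.948.
Rate = 670.7/(1 + 5.948) = 96.54 kJ/min.

96.539 kJ/min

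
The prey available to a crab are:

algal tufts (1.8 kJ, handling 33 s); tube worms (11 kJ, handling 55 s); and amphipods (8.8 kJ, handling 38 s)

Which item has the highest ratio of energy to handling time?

In descending order of E/h:
amphipods: 8.8/38 = 0.232 kJ/s
tube worms: 11/55 = 0.2 kJ/s
algal tufts: 1.8/33 = 0.0545 kJ/s

amphipods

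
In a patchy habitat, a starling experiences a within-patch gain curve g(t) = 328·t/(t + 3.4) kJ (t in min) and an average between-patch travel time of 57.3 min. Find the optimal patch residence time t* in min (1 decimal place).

14.0 min

By the marginal value theorem, leave when the instantaneous gain rate g'(t) equals the habitat-wide average g(t)/(T + t).
g'(t) = 328·3.4/(t + 3.4)². Setting 328·3.4/(t+3.4)² = 328t/[(t+3.4)(57.3+t)] gives 3.4(57.3+t) = t(t+3.4), so t² = 3.4×57.3 = 194.8.
t* = √194.8 = 13.96 min.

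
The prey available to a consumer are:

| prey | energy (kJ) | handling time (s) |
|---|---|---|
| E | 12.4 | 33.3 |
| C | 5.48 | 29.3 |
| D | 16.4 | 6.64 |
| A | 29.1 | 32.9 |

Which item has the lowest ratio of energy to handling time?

Profitability E/h (kJ/s): E = 12.4/33.3 = 0.372, C = 5.48/29.3 = 0.187, D = 16.4/6.64 = 2.47, A = 29.1/32.9 = 0.884.
Ranked: D > A > E > C.

C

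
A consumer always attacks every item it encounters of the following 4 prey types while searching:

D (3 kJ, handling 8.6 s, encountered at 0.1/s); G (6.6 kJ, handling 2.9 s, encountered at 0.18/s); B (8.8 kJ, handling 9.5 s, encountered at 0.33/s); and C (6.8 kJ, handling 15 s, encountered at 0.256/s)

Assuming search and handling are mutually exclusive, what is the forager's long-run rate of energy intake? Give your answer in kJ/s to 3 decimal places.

0.655 kJ/s

R = Σλ_iE_i / (1 + Σλ_ih_i)
Numerator: 0.1×3 + 0.18×6.6 + 0.33×8.8 + 0.256×6.8 = 6.133
Denominator: 1 + 0.1×8.6 + 0.18×2.9 + 0.33×9.5 + 0.256×15 = 9.357
R = 6.133/9.357 = 0.6554 kJ/s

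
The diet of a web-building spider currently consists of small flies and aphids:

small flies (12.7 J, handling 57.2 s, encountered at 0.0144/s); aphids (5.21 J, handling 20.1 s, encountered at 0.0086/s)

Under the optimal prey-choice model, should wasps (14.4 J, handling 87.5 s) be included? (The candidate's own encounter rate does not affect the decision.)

Current rate: (0.0144×12.7 + 0.0086×5.21)/(1 + 0.0144×57.2 + 0.0086×20.1) = 0.114 J/s.
wasps: E/h = 14.4/87.5 = 0.1646 J/s.
Since 0.1646 > R, including wasps increases the long-run rate.

Yes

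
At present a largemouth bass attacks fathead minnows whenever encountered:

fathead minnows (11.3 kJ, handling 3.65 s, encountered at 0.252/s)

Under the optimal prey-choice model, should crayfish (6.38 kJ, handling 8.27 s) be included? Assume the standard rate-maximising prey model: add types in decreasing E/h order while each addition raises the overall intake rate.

No

On fathead minnows alone, R = ΣλE/(1+Σλh) = 2.848/1.92 = 1.483 kJ/s.
Profitability of crayfish: 6.38/8.27 = 0.7715 kJ/s.
0.7715 < 1.483, so adding crayfish would lower the average — exclude it.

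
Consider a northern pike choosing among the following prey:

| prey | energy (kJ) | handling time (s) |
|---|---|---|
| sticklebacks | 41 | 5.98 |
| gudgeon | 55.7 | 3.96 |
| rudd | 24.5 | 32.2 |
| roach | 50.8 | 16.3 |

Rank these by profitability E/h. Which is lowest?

In descending order of E/h:
gudgeon: 55.7/3.96 = 14.1 kJ/s
sticklebacks: 41/5.98 = 6.86 kJ/s
roach: 50.8/16.3 = 3.12 kJ/s
rudd: 24.5/32.2 = 0.761 kJ/s

rudd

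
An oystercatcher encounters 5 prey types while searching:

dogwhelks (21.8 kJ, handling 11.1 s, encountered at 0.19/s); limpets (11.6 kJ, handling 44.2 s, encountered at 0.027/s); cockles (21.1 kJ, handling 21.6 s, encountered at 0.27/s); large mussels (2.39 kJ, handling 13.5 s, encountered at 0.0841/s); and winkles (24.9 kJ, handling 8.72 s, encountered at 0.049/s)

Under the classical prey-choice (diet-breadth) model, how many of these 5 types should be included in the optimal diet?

2

E/h in descending order: winkles 2.86, dogwhelks 1.96, cockles 0.977, limpets 0.262, large mussels 0.177 kJ/s. The optimal diet is the largest prefix of this list for which every included type satisfies E_i/h_i > R on the types above it.
Rate on top 1: 0.8548. dogwhelks: 1.96 > 0.8548 → include.
Rate on top 2: 1.516. cockles: 0.977 < 1.516 → exclude; stop.
Optimal diet: winkles, dogwhelks — 2 of 5 types.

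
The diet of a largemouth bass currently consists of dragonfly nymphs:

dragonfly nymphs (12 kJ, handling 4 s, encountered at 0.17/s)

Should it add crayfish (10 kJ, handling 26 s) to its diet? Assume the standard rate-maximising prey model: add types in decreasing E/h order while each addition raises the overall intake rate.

No

On dragonfly nymphs alone, R = ΣλE/(1+Σλh) = 2.04/1.68 = 1.214 kJ/s.
crayfish: E/h = 10/26 = 0.3846 kJ/s.
Since 0.3846 < R, time spent handling crayfish is better spent searching.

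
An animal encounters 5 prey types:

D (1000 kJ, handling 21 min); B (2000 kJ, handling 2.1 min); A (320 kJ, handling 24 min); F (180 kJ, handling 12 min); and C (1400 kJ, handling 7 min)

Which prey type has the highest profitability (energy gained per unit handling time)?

B

Profitability E/h (kJ/min): D = 1000/21 = 47.6, B = 2000/2.1 = 952, A = 320/24 = 13.3, F = 180/12 = 15, C = 1400/7 = 200.
Ranked: B > C > D > F > A.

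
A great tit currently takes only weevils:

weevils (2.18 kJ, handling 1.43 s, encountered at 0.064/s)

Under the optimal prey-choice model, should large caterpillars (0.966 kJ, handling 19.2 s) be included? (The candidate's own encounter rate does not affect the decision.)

Current rate: (0.064×2.18)/(1 + 0.064×1.43) = 0.1278 kJ/s.
large caterpillars: E/h = 0.966/19.2 = 0.05031 kJ/s.
0.05031 < 0.1278, so adding large caterpillars would lower the average — exclude it.

No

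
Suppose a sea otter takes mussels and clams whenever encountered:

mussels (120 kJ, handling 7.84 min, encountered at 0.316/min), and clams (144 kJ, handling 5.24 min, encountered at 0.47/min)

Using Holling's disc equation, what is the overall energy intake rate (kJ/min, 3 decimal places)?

R = (0.316×120 + 0.47×144) / (1 + 0.316×7.84 + 0.47×5.24) = 105.6/5.94 = 17.78 kJ/min.

17.777 kJ/min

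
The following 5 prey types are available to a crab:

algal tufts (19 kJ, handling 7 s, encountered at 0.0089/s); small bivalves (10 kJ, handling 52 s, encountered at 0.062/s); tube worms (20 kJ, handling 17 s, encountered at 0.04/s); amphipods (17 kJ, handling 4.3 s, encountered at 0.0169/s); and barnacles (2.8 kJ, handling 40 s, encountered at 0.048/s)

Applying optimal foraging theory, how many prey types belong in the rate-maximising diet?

3

Rank by E/h (kJ/s): amphipods 3.95, algal tufts 2.71, tube worms 1.18, small bivalves 0.192, barnacles 0.07. Include each in turn until the next type's E/h falls below the running intake rate.
Rate on top 1: 0.2678. algal tufts: 2.71 > 0.2678 → include.
Rate on top 2: 0.4021. tube worms: 1.18 > 0.4021 → include.
Rate on top 3: 0.6922. small bivalves: 0.192 < 0.6922 → exclude; stop.
Optimal diet: amphipods, algal tufts, tube worms — 3 of 5 types.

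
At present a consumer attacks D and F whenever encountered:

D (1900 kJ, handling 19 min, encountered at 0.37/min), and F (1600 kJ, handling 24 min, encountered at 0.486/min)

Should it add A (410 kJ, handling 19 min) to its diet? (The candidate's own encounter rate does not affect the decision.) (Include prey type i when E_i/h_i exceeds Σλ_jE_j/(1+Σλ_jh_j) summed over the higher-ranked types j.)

Current rate: (0.37×1900 + 0.486×1600)/(1 + 0.37×19 + 0.486×24) = 75.18 kJ/min.
Profitability of A: 410/19 = 21.58 kJ/min.
Since 21.58 < R, time spent handling A is better spent searching.

No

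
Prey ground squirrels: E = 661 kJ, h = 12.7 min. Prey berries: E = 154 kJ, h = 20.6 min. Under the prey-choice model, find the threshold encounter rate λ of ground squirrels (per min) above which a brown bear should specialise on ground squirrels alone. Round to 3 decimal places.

At the threshold, the rate on ground squirrels alone equals the profitability of berries: λ·661/(1 + λ·12.7) = 154/20.6 = 7.476.
Rearranging, λ(661 − 7.476×12.7) = 7.476, so λ = 7.476/566.1 = 0.01321 per min.

0.013 per min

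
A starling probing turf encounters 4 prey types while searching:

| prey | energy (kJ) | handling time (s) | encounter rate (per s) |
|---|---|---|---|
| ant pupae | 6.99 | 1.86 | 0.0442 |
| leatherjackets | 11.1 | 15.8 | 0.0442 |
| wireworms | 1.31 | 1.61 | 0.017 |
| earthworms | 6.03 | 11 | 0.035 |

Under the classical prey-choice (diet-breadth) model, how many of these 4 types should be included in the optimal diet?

Rank by E/h (kJ/s): ant pupae 3.76, wireworms 0.814, leatherjackets 0.703, earthworms 0.548. Include each in turn until the next type's E/h falls below the running intake rate.
Rate on top 1: 0.2855. wireworms: 0.814 > 0.2855 → include.
Rate on top 2: 0.2985. leatherjackets: 0.703 > 0.2985 → include.
Rate on top 3: 0.4546. earthworms: 0.548 > 0.4546 → include.
Optimal diet: ant pupae, wireworms, leatherjackets, earthworms — 4 of 4 types.

4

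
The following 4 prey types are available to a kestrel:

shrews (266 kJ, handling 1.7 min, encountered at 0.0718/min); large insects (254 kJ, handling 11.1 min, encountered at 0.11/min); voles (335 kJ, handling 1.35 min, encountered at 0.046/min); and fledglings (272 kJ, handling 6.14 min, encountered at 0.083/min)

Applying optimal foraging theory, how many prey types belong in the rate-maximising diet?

3

Rank by E/h (kJ/min): voles 248, shrews 156, fledglings 44.3, large insects 22.9. Include each in turn until the next type's E/h falls below the running intake rate.
Rate on top 1: 14.51. shrews: 156 > 14.51 → include.
Rate on top 2: 29.14. fledglings: 44.3 > 29.14 → include.
Rate on top 3: 33.7. large insects: 22.9 < 33.7 → exclude; stop.
Optimal diet: voles, shrews, fledglings — 3 of 4 types.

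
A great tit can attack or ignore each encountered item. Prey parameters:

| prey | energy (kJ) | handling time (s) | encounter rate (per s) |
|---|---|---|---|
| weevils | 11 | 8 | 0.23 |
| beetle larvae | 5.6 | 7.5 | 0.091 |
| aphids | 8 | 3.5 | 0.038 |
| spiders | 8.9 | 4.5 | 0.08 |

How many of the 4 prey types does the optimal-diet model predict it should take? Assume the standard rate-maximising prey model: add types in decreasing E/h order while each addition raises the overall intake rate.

Profitabilities (E/h, kJ/s): aphids 2.29, spiders 1.98, weevils 1.38, beetle larvae 0.747. Add prey in this order while the next type's profitability exceeds the intake rate on those already taken.
Rate on top 1: 0.2683. spiders: 1.98 > 0.2683 → include.
Rate on top 2: 0.6805. weevils: 1.38 > 0.6805 → include.
Rate on top 3: 1.064. beetle larvae: 0.747 < 1.064 → exclude; stop.
Optimal diet: aphids, spiders, weevils — 3 of 4 types.

3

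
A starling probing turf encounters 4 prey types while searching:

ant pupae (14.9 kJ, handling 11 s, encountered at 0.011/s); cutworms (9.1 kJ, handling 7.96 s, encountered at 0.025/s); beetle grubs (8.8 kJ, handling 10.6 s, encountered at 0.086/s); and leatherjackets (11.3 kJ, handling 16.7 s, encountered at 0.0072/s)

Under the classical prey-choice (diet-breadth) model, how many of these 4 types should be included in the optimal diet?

Rank by E/h (kJ/s): ant pupae 1.35, cutworms 1.14, beetle grubs 0.83, leatherjackets 0.677. Include each in turn until the next type's E/h falls below the running intake rate.
Rate on top 1: 0.1462. cutworms: 1.14 > 0.1462 → include.
Rate on top 2: 0.2965. beetle grubs: 0.83 > 0.2965 → include.
Rate on top 3: 0.5145. leatherjackets: 0.677 > 0.5145 → include.
Optimal diet: ant pupae, cutworms, beetle grubs, leatherjackets — 4 of 4 types.

4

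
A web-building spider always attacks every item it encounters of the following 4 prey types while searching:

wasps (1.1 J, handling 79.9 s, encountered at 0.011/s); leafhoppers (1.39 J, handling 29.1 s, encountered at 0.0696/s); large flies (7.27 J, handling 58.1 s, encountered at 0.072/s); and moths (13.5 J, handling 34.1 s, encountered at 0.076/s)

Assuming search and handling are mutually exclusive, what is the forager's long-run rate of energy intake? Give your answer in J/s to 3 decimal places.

0.155 J/s

R = (0.011×1.1 + 0.0696×1.39 + 0.072×7.27 + 0.076×13.5) / (1 + 0.011×79.9 + 0.0696×29.1 + 0.072×58.1 + 0.076×34.1) = 1.658/10.68 = 0.1553 J/s.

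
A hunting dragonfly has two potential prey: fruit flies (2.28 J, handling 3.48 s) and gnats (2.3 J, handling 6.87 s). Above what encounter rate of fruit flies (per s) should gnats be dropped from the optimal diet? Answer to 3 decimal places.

0.300 per s

The zero-one rule: include gnats iff E₂/h₂ > λE₁/(1+λh₁). Equality gives the switch point.
λE₁h₂ = E₂ + λE₂h₁ ⇒ λ = E₂/(E₁h₂ − E₂h₁) = 2.3/(15.66 − 8.004) = 0.3003 per s.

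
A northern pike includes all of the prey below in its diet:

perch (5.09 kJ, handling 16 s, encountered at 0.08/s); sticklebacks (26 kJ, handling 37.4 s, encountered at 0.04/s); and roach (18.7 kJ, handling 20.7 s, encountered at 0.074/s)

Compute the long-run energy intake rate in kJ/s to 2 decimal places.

0.53 kJ/s

R = Σλ_iE_i / (1 + Σλ_ih_i)
Numerator: 0.08×5.09 + 0.04×26 + 0.074×18.7 = 2.831
Denominator: 1 + 0.08×16 + 0.04×37.4 + 0.074×20.7 = 5.308
R = 2.831/5.308 = 0.5334 kJ/s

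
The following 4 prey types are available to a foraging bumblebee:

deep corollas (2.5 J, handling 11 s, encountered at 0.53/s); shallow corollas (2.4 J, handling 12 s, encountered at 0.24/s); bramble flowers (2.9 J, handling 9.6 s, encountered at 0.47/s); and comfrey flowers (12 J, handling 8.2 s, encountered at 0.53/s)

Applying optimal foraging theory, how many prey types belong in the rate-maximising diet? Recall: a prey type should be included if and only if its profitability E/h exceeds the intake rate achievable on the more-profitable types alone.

1

Rank by E/h (J/s): comfrey flowers 1.46, bramble flowers 0.302, deep corollas 0.227, shallow corollas 0.2. Include each in turn until the next type's E/h falls below the running intake rate.
Rate on top 1: 1.19. bramble flowers: 0.302 < 1.19 → exclude; stop.
Optimal diet: comfrey flowers — 1 of 4 types.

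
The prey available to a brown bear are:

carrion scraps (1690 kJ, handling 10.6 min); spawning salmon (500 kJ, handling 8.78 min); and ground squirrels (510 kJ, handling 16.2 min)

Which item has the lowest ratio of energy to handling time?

In descending order of E/h:
carrion scraps: 1690/10.6 = 159 kJ/min
spawning salmon: 500/8.78 = 56.9 kJ/min
ground squirrels: 510/16.2 = 31.5 kJ/min

ground squirrels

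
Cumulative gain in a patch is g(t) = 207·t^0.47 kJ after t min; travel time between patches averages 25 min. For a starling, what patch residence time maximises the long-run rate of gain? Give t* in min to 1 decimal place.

Optimal t* satisfies g'(t*) = g(t*)/(T + t*).
g'(t) = 0.47·207·t^-0.53. Setting 0.47·207·t^-0.53 = 207·t^0.47/(25+t) gives 0.47(25+t) = t, so 0.53·t = 0.47×25.
t* = 0.47×25/0.53 = 22.17 min.

22.2 min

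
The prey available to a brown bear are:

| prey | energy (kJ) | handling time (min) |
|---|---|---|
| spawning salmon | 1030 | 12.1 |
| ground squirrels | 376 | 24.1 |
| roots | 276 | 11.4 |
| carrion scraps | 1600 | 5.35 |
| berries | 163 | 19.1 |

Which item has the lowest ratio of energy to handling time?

In descending order of E/h:
carrion scraps: 1600/5.35 = 299 kJ/min
spawning salmon: 1030/12.1 = 85.1 kJ/min
roots: 276/11.4 = 24.2 kJ/min
ground squirrels: 376/24.1 = 15.6 kJ/min
berries: 163/19.1 = 8.53 kJ/min

berries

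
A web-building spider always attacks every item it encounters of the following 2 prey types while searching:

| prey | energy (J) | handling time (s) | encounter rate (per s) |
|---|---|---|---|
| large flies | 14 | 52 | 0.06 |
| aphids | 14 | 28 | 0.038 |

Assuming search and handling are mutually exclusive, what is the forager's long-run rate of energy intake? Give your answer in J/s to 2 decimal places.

Energy encountered per unit search time: 0.06×14 + 0.038×14 = 1.372 J/s.
Handling time per unit search time: 0.06×52 + 0.038×28 = 4.184.
Rate = 1.372/(1 + 4.184) = 0.2647 J/s.

0.26 J/s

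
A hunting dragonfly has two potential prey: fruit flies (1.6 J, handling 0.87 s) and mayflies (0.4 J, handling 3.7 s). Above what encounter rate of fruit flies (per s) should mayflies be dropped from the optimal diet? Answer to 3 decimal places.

0.072 per s

At the threshold, the rate on fruit flies alone equals the profitability of mayflies: λ·1.6/(1 + λ·0.87) = 0.4/3.7 = 0.1081.
Rearranging, λ(1.6 − 0.1081×0.87) = 0.1081, so λ = 0.1081/1.506 = 0.07179 per s.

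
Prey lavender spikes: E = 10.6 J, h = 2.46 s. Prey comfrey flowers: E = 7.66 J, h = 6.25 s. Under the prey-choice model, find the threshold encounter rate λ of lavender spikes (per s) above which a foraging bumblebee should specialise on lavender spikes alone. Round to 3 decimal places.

0.162 per s

At the threshold, the rate on lavender spikes alone equals the profitability of comfrey flowers: λ·10.6/(1 + λ·2.46) = 7.66/6.25 = 1.226.
Rearranging, λ(10.6 − 1.226×2.46) = 1.226, so λ = 1.226/7.585 = 0.1616 per s.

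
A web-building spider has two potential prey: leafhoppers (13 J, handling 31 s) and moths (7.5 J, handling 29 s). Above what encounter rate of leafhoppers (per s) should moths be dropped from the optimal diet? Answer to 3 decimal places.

0.052 per s

Drop moths once their profitability E₂/h₂ falls below the rate achievable on leafhoppers alone: E₂/h₂ = λE₁/(1 + λh₁).
Solve for λ: λE₁h₂ = E₂(1 + λh₁) → λ(E₁h₂ − E₂h₁) = E₂ → λ = E₂/(E₁h₂ − E₂h₁).
λ = 7.5/(13×29 − 7.5×31) = 7.5/144.5 = 0.0519 per s.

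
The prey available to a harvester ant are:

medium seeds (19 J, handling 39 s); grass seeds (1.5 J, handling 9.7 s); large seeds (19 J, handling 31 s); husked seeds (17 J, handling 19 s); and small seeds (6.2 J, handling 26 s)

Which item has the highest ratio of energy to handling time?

husked seeds

Profitability E/h (J/s): medium seeds = 19/39 = 0.487, grass seeds = 1.5/9.7 = 0.155, large seeds = 19/31 = 0.613, husked seeds = 17/19 = 0.895, small seeds = 6.2/26 = 0.238.
Ranked: husked seeds > large seeds > medium seeds > small seeds > grass seeds.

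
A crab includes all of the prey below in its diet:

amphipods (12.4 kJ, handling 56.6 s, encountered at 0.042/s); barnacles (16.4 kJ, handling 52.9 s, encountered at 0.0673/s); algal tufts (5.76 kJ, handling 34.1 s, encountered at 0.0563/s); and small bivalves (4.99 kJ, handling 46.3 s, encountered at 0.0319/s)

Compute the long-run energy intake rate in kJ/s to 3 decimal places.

0.204 kJ/s

R = (0.042×12.4 + 0.0673×16.4 + 0.0563×5.76 + 0.0319×4.99) / (1 + 0.042×56.6 + 0.0673×52.9 + 0.0563×34.1 + 0.0319×46.3) = 2.108/10.33 = 0.204 kJ/s.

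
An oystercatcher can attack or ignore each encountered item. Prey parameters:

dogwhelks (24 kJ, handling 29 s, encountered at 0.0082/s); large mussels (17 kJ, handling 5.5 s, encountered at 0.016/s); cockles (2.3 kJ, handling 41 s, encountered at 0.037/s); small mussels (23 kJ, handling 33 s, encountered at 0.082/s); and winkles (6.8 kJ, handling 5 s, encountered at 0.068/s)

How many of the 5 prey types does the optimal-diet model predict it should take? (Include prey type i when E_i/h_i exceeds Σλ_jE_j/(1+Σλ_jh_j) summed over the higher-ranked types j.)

Rank by E/h (kJ/s): large mussels 3.09, winkles 1.36, dogwhelks 0.828, small mussels 0.697, cockles 0.0561. Include each in turn until the next type's E/h falls below the running intake rate.
Rate on top 1: 0.25. winkles: 1.36 > 0.25 → include.
Rate on top 2: 0.5143. dogwhelks: 0.828 > 0.5143 → include.
Rate on top 3: 0.559. small mussels: 0.697 > 0.559 → include.
Rate on top 4: 0.6444. cockles: 0.0561 < 0.6444 → exclude; stop.
Optimal diet: large mussels, winkles, dogwhelks, small mussels — 4 of 5 types.

4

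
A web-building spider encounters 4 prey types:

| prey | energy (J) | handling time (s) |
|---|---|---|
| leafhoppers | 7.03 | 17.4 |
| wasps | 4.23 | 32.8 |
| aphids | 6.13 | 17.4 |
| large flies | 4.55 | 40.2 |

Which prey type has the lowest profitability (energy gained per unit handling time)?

large flies

Profitability E/h (J/s): leafhoppers = 7.03/17.4 = 0.404, wasps = 4.23/32.8 = 0.129, aphids = 6.13/17.4 = 0.352, large flies = 4.55/40.2 = 0.113.
Ranked: leafhoppers > aphids > wasps > large flies.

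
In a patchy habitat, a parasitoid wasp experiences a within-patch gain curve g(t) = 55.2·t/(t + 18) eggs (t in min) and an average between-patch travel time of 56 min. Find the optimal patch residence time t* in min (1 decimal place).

Optimal t* satisfies g'(t*) = g(t*)/(T + t*).
g'(t) = 55.2·18/(t + 18)². Setting 55.2·18/(t+18)² = 55.2t/[(t+18)(56+t)] gives 18(56+t) = t(t+18), so t² = 18×56 = 1008.
t* = √1008 = 31.75 min.

31.7 min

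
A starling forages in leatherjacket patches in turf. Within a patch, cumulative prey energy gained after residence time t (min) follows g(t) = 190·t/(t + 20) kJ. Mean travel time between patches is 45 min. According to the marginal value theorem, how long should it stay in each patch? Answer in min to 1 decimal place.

Optimal t* satisfies g'(t*) = g(t*)/(T + t*).
g'(t) = 190·20/(t + 20)². Setting 190·20/(t+20)² = 190t/[(t+20)(45+t)] gives 20(45+t) = t(t+20), so t² = 20×45 = 900.
t* = √900 = 30 min.

30.0 min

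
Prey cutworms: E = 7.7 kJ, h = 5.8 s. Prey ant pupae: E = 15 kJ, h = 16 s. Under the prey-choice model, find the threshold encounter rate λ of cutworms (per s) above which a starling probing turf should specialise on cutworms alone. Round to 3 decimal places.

0.414 per s

At the threshold, the rate on cutworms alone equals the profitability of ant pupae: λ·7.7/(1 + λ·5.8) = 15/16 = 0.9375.
Rearranging, λ(7.7 − 0.9375×5.8) = 0.9375, so λ = 0.9375/2.263 = 0.4144 per s.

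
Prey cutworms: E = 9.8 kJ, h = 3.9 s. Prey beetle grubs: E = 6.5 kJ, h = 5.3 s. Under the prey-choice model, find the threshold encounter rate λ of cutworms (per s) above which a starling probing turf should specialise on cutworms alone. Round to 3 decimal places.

The zero-one rule: include beetle grubs iff E₂/h₂ > λE₁/(1+λh₁). Equality gives the switch point.
λE₁h₂ = E₂ + λE₂h₁ ⇒ λ = E₂/(E₁h₂ − E₂h₁) = 6.5/(51.94 − 25.35) = 0.2445 per s.

0.244 per s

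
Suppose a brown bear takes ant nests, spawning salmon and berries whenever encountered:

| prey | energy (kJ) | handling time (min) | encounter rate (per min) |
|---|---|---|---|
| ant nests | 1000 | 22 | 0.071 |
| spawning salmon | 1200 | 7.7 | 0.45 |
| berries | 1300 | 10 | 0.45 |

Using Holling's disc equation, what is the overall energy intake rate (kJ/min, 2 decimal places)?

113.61 kJ/min

Energy encountered per unit search time: 0.071×1000 + 0.45×1200 + 0.45×1300 = 1196 kJ/min.
Handling time per unit search time: 0.071×22 + 0.45×7.7 + 0.45×10 = 9.527.
Rate = 1196/(1 + 9.527) = 113.6 kJ/min.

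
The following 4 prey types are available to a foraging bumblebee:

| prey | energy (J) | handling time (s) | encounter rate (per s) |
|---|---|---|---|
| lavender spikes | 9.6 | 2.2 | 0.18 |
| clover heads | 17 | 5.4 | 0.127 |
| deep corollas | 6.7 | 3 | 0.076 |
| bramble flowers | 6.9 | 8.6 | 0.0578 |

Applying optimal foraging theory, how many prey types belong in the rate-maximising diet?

3

Profitabilities (E/h, J/s): lavender spikes 4.36, clover heads 3.15, deep corollas 2.23, bramble flowers 0.802. Add prey in this order while the next type's profitability exceeds the intake rate on those already taken.
Rate on top 1: 1.238. clover heads: 3.15 > 1.238 → include.
Rate on top 2: 1.867. deep corollas: 2.23 > 1.867 → include.
Rate on top 3: 1.903. bramble flowers: 0.802 < 1.903 → exclude; stop.
Optimal diet: lavender spikes, clover heads, deep corollas — 3 of 4 types.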